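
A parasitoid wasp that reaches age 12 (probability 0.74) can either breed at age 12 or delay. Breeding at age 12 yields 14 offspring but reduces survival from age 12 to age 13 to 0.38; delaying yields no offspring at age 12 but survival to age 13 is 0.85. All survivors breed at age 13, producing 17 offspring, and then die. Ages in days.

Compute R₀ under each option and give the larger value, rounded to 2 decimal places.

15.14

breed at age 12: R₀ = 0.74 × (14 + 0.38 × 17) = 0.74 × 20.4600 = 15.1404
delay to age 13: R₀ = 0.74 × (0.85 × 17) = 0.74 × 14.4500 = 10.6930
Higher: breed at age 12 (15.1404).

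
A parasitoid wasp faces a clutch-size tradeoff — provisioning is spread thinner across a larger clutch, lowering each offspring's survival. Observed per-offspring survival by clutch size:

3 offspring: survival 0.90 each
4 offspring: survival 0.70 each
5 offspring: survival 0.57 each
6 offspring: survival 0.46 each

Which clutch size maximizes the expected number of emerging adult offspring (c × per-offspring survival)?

5

Expected emerging adult offspring = c × s(c):
  c=3: 3 × 0.90 = 2.700
  c=4: 4 × 0.70 = 2.800
  c=5: 5 × 0.57 = 2.850
  c=6: 6 × 0.46 = 2.760
Maximum at c = 5 (2.850 emerging adult offspring).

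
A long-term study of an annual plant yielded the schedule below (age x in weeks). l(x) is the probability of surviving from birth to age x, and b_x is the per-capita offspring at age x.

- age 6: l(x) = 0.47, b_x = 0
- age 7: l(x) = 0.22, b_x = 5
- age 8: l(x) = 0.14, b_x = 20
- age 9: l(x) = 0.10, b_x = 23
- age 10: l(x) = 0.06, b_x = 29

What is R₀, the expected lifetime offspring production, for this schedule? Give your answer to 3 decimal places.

R₀ = Σ l(x) b_x:
  age 6: 0.47 × 0 = 0.0000
  age 7: 0.22 × 5 = 1.1000
  age 8: 0.14 × 20 = 2.8000
  age 9: 0.10 × 23 = 2.3000
  age 10: 0.06 × 29 = 1.7400
R₀ = 0.0000 + 1.1000 + 2.8000 + 2.3000 + 1.7400 = 7.9400

7.940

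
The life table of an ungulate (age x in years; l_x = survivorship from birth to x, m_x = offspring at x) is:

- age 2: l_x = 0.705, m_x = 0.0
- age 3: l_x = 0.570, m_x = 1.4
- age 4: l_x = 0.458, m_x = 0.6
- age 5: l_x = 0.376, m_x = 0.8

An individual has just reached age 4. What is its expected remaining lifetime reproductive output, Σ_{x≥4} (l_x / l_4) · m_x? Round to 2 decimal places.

1.26

l_4 = 0.458. Conditional survival from age 4 to x is l_x / l_4.
  x=4: (0.458/0.458) × 0.6 = 0.6000
  x=5: (0.376/0.458) × 0.8 = 0.6568
Sum = 0.6000 + 0.6568 = 1.2568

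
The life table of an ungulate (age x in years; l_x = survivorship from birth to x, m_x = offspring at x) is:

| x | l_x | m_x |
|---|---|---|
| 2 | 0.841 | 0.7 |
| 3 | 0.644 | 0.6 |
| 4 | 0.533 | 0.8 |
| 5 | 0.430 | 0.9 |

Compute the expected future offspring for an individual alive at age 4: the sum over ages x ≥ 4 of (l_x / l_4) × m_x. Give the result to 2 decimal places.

1.53

l_4 = 0.533. Conditional survival from age 4 to x is l_x / l_4.
  x=4: (0.533/0.533) × 0.8 = 0.8000
  x=5: (0.430/0.533) × 0.9 = 0.7261
Sum = 0.8000 + 0.7261 = 1.5261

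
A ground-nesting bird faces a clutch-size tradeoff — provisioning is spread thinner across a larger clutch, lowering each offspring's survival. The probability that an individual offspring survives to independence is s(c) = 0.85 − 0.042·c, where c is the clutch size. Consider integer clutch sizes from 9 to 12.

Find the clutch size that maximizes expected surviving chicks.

Expected surviving chicks = c × s(c):
  c=9: 9 × 0.472 = 4.248
  c=10: 10 × 0.430 = 4.300
  c=11: 11 × 0.388 = 4.268
  c=12: 12 × 0.346 = 4.152
Maximum at c = 10 (4.300 surviving chicks).

10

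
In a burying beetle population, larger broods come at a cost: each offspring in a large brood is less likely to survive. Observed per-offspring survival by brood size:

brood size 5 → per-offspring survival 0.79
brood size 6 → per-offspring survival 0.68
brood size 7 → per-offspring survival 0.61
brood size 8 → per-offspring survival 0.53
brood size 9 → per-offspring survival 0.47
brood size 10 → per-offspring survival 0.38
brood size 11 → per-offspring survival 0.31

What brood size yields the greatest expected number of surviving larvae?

Expected surviving larvae = c × s(c):
  c=5: 5 × 0.79 = 3.950
  c=6: 6 × 0.68 = 4.080
  c=7: 7 × 0.61 = 4.270
  c=8: 8 × 0.53 = 4.240
  c=9: 9 × 0.47 = 4.230
  c=10: 10 × 0.38 = 3.800
  c=11: 11 × 0.31 = 3.410
Maximum at c = 7 (4.270 surviving larvae).

7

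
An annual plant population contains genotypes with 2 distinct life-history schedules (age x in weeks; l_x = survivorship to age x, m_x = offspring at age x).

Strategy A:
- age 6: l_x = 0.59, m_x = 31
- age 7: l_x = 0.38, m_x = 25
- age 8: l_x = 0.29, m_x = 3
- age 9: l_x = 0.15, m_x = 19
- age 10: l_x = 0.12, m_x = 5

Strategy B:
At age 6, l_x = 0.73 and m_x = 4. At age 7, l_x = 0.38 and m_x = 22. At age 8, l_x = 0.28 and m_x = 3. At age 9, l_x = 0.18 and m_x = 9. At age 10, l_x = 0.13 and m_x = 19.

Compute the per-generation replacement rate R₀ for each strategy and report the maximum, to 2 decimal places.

32.11

Strategy A: R₀ = 0.59×31 + 0.38×25 + 0.29×3 + 0.15×19 + 0.12×5 = 32.1100
Strategy B: R₀ = 0.73×4 + 0.38×22 + 0.28×3 + 0.18×9 + 0.13×19 = 16.2100
Highest R₀: strategy A with 32.1100.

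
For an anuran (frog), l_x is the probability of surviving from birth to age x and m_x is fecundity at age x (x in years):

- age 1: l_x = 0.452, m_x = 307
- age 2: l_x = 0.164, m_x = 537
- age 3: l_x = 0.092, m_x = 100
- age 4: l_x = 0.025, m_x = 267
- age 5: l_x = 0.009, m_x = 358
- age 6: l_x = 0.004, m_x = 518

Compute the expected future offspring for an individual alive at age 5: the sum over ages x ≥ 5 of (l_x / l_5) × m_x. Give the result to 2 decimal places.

588.22

l_5 = 0.009. Conditional survival from age 5 to x is l_x / l_5.
  x=5: (0.009/0.009) × 358 = 358.0000
  x=6: (0.004/0.009) × 518 = 230.2222
Sum = 358.0000 + 230.2222 = 588.2222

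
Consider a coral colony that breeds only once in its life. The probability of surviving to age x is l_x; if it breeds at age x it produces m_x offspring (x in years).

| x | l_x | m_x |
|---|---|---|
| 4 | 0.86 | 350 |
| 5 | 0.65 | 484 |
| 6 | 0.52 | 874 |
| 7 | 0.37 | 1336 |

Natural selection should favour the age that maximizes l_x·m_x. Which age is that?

7

Expected offspring if breeding at age x = l_x × m_x:
  age 4: 0.86 × 350 = 301.000
  age 5: 0.65 × 484 = 314.600
  age 6: 0.52 × 874 = 454.480
  age 7: 0.37 × 1336 = 494.320
Maximum at age 7 (494.320).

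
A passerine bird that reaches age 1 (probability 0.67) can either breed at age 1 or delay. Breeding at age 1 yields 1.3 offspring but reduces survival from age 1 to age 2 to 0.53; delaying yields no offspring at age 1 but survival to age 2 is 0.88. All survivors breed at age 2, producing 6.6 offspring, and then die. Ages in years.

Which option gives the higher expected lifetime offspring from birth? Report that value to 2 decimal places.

3.89

breed at age 1: R₀ = 0.67 × (1.3 + 0.53 × 6.6) = 0.67 × 4.7980 = 3.2147
delay to age 2: R₀ = 0.67 × (0.88 × 6.6) = 0.67 × 5.8080 = 3.8914
Higher: delay to age 2 (3.8914).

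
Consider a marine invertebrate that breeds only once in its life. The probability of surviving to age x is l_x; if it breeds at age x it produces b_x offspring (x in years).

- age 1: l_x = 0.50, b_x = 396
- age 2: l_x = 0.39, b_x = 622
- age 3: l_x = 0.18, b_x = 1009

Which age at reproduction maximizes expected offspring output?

Expected offspring if breeding at age x = l_x × b_x:
  age 1: 0.50 × 396 = 198.000
  age 2: 0.39 × 622 = 242.580
  age 3: 0.18 × 1009 = 181.620
Maximum at age 2 (242.580).

2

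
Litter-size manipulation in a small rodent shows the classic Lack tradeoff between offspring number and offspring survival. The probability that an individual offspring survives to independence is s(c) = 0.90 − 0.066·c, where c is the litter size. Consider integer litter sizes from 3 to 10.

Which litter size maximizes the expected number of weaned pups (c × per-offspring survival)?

7

Expected weaned pups = c × s(c):
  c=3: 3 × 0.702 = 2.106
  c=4: 4 × 0.636 = 2.544
  c=5: 5 × 0.570 = 2.850
  c=6: 6 × 0.504 = 3.024
  c=7: 7 × 0.438 = 3.066
  c=8: 8 × 0.372 = 2.976
  c=9: 9 × 0.306 = 2.754
  c=10: 10 × 0.240 = 2.400
Maximum at c = 7 (3.066 weaned pups).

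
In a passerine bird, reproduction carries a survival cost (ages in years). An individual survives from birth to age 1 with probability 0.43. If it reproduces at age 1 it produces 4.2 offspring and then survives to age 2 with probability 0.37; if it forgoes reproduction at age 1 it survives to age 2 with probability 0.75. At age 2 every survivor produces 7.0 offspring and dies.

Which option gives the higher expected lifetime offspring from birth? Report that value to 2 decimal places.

breed at age 1: R₀ = 0.43 × (4.2 + 0.37 × 7.0) = 0.43 × 6.7900 = 2.9197
delay to age 2: R₀ = 0.43 × (0.75 × 7.0) = 0.43 × 5.2500 = 2.2575
Higher: breed at age 1 (2.9197).

2.92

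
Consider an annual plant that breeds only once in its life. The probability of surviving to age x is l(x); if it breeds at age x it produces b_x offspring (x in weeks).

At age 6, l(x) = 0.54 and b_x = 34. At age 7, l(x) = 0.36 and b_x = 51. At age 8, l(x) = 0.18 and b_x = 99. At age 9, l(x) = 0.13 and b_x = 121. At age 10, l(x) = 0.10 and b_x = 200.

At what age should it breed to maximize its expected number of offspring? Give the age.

10

Expected offspring if breeding at age x = l(x) × b_x:
  age 6: 0.54 × 34 = 18.360
  age 7: 0.36 × 51 = 18.360
  age 8: 0.18 × 99 = 17.820
  age 9: 0.13 × 121 = 15.730
  age 10: 0.10 × 200 = 20.000
Maximum at age 10 (20.000).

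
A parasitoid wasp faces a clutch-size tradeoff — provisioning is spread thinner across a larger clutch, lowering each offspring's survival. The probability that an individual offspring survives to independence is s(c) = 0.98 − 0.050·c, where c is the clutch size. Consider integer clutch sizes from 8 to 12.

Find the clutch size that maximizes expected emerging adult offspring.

Expected emerging adult offspring = c × s(c):
  c=8: 8 × 0.580 = 4.640
  c=9: 9 × 0.530 = 4.770
  c=10: 10 × 0.480 = 4.800
  c=11: 11 × 0.430 = 4.730
  c=12: 12 × 0.380 = 4.560
Maximum at c = 10 (4.800 emerging adult offspring).

10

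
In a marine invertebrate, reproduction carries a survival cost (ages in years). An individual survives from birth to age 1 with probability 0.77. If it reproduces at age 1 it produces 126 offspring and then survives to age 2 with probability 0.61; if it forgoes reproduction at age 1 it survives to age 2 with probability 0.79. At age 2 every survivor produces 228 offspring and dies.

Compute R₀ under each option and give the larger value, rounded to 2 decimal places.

breed at age 1: R₀ = 0.77 × (126 + 0.61 × 228) = 0.77 × 265.0800 = 204.1116
delay to age 2: R₀ = 0.77 × (0.79 × 228) = 0.77 × 180.1200 = 138.6924
Higher: breed at age 1 (204.1116).

204.11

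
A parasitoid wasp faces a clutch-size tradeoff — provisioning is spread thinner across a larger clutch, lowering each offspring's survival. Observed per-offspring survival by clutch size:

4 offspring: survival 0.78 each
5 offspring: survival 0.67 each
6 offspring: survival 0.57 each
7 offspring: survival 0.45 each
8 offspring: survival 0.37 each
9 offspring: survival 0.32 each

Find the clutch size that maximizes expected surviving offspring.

6

Expected surviving offspring = c × s(c):
  c=4: 4 × 0.78 = 3.120
  c=5: 5 × 0.67 = 3.350
  c=6: 6 × 0.57 = 3.420
  c=7: 7 × 0.45 = 3.150
  c=8: 8 × 0.37 = 2.960
  c=9: 9 × 0.32 = 2.880
Maximum at c = 6 (3.420 surviving offspring).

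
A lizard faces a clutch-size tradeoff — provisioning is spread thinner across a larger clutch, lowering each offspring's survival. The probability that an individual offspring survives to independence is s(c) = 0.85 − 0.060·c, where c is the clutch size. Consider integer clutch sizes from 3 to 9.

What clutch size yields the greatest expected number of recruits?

7

Expected recruits = c × s(c):
  c=3: 3 × 0.670 = 2.010
  c=4: 4 × 0.610 = 2.440
  c=5: 5 × 0.550 = 2.750
  c=6: 6 × 0.490 = 2.940
  c=7: 7 × 0.430 = 3.010
  c=8: 8 × 0.370 = 2.960
  c=9: 9 × 0.310 = 2.790
Maximum at c = 7 (3.010 recruits).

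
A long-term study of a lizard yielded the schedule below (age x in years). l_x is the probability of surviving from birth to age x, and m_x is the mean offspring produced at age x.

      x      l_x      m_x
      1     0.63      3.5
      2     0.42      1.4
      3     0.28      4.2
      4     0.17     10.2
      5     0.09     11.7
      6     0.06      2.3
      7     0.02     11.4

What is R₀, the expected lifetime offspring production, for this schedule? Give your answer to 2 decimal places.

7.12

R₀ = Σ l_x m_x:
  age 1: 0.63 × 3.5 = 2.2050
  age 2: 0.42 × 1.4 = 0.5880
  age 3: 0.28 × 4.2 = 1.1760
  age 4: 0.17 × 10.2 = 1.7340
  age 5: 0.09 × 11.7 = 1.0530
  age 6: 0.06 × 2.3 = 0.1380
  age 7: 0.02 × 11.4 = 0.2280
R₀ = 2.2050 + 0.5880 + 1.1760 + 1.7340 + 1.0530 + 0.1380 + 0.2280 = 7.1220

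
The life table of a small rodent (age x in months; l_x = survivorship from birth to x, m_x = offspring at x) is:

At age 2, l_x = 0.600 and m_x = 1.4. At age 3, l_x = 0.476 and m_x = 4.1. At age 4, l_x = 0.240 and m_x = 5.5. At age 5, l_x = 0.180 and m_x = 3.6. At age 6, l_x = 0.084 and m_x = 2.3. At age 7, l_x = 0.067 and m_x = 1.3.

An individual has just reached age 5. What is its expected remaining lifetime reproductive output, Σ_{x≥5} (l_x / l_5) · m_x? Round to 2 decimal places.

5.16

l_5 = 0.180. Conditional survival from age 5 to x is l_x / l_5.
  x=5: (0.180/0.180) × 3.6 = 3.6000
  x=6: (0.084/0.180) × 2.3 = 1.0733
  x=7: (0.067/0.180) × 1.3 = 0.4839
Sum = 3.6000 + 1.0733 + 0.4839 = 5.1572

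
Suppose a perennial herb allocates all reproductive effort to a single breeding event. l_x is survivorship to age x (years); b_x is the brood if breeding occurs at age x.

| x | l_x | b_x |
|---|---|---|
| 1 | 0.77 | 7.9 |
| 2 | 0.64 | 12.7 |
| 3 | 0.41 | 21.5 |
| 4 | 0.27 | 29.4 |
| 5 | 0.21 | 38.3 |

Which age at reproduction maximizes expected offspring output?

3

Expected offspring if breeding at age x = l_x × b_x:
  age 1: 0.77 × 7.9 = 6.083
  age 2: 0.64 × 12.7 = 8.128
  age 3: 0.41 × 21.5 = 8.815
  age 4: 0.27 × 29.4 = 7.938
  age 5: 0.21 × 38.3 = 8.043
Maximum at age 3 (8.815).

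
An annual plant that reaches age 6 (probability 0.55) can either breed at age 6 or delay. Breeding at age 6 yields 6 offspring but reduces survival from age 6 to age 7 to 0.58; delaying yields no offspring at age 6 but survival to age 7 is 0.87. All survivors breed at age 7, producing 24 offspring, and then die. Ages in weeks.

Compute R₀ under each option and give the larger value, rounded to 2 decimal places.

11.48

breed at age 6: R₀ = 0.55 × (6 + 0.58 × 24) = 0.55 × 19.9200 = 10.9560
delay to age 7: R₀ = 0.55 × (0.87 × 24) = 0.55 × 20.8800 = 11.4840
Higher: delay to age 7 (11.4840).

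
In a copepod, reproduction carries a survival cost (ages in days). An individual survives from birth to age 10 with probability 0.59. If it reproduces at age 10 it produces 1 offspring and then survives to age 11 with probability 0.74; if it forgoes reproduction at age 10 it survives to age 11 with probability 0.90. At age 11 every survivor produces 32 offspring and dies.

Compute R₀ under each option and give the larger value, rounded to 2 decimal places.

16.99

breed at age 10: R₀ = 0.59 × (1 + 0.74 × 32) = 0.59 × 24.6800 = 14.5612
delay to age 11: R₀ = 0.59 × (0.90 × 32) = 0.59 × 28.8000 = 16.9920
Higher: delay to age 11 (16.9920).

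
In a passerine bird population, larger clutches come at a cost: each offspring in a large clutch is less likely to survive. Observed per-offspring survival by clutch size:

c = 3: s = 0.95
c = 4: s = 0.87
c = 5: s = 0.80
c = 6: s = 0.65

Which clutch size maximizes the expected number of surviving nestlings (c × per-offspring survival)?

Expected surviving nestlings = c × s(c):
  c=3: 3 × 0.95 = 2.850
  c=4: 4 × 0.87 = 3.480
  c=5: 5 × 0.80 = 4.000
  c=6: 6 × 0.65 = 3.900
Maximum at c = 5 (4.000 surviving nestlings).

5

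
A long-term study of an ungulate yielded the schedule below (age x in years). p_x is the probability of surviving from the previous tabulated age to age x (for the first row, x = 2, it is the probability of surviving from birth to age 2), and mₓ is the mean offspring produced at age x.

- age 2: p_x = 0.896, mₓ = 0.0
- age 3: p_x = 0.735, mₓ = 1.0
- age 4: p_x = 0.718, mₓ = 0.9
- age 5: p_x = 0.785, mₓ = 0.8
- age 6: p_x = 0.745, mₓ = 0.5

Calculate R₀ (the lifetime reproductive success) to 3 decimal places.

Survivorship from birth: l_x = p_2·p_3·…·p_x.
  l_2 = 0.89600
  l_3 = 0.65856
  l_4 = 0.47285
  l_5 = 0.37118
  l_6 = 0.27653
R₀ = Σ l_x mₓ:
  age 2: 0.89600 × 0.0 = 0.0000
  age 3: 0.65856 × 1.0 = 0.6586
  age 4: 0.47285 × 0.9 = 0.4256
  age 5: 0.37118 × 0.8 = 0.2969
  age 6: 0.27653 × 0.5 = 0.1383
R₀ = 0.0000 + 0.6586 + 0.4256 + 0.2969 + 0.1383 = 1.5193

1.519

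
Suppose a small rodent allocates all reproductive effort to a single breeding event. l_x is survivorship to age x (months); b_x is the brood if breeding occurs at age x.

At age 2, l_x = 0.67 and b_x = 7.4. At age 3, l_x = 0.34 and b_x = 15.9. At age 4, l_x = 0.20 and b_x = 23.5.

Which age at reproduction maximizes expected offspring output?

Expected offspring if breeding at age x = l_x × b_x:
  age 2: 0.67 × 7.4 = 4.958
  age 3: 0.34 × 15.9 = 5.406
  age 4: 0.20 × 23.5 = 4.700
Maximum at age 3 (5.406).

3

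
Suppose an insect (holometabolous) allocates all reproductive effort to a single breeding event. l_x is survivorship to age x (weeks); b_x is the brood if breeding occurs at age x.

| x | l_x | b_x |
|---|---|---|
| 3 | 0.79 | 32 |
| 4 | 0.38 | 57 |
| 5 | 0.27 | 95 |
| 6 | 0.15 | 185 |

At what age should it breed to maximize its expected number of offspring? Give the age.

6

Expected offspring if breeding at age x = l_x × b_x:
  age 3: 0.79 × 32 = 25.280
  age 4: 0.38 × 57 = 21.660
  age 5: 0.27 × 95 = 25.650
  age 6: 0.15 × 185 = 27.750
Maximum at age 6 (27.750).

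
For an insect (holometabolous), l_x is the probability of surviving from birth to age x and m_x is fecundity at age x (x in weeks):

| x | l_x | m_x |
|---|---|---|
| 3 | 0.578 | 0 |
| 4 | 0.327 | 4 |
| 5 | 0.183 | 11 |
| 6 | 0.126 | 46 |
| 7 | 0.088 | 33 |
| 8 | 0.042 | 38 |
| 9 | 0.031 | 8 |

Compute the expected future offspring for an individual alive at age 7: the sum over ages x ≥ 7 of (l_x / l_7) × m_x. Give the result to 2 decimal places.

53.95

l_7 = 0.088. Conditional survival from age 7 to x is l_x / l_7.
  x=7: (0.088/0.088) × 33 = 33.0000
  x=8: (0.042/0.088) × 38 = 18.1364
  x=9: (0.031/0.088) × 8 = 2.8182
Sum = 33.0000 + 18.1364 + 2.8182 = 53.9545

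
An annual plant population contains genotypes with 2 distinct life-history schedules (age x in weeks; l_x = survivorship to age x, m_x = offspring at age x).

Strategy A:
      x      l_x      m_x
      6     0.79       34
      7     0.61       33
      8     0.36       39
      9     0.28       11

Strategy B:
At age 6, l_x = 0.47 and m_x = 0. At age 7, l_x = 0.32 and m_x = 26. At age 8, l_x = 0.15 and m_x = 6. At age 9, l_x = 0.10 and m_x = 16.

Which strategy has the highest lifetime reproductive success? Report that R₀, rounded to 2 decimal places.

64.11

Strategy A: R₀ = 0.79×34 + 0.61×33 + 0.36×39 + 0.28×11 = 64.1100
Strategy B: R₀ = 0.47×0 + 0.32×26 + 0.15×6 + 0.10×16 = 10.8200
Highest R₀: strategy A with 64.1100.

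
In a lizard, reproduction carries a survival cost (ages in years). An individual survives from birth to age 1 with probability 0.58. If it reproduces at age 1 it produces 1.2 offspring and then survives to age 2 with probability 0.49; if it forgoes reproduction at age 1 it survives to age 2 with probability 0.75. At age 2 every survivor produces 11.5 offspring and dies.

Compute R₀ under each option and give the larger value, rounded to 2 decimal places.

breed at age 1: R₀ = 0.58 × (1.2 + 0.49 × 11.5) = 0.58 × 6.8350 = 3.9643
delay to age 2: R₀ = 0.58 × (0.75 × 11.5) = 0.58 × 8.6250 = 5.0025
Higher: delay to age 2 (5.0025).

5.00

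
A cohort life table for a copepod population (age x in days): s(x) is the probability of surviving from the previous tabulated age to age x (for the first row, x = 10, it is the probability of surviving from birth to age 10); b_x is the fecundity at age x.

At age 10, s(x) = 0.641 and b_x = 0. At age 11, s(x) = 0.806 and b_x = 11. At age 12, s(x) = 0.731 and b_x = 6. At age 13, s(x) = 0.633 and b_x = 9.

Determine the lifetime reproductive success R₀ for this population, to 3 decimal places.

Survivorship from birth: l_x = s_10·s_11·…·s_x.
  l_10 = 0.64100
  l_11 = 0.51665
  l_12 = 0.37767
  l_13 = 0.23906
R₀ = Σ l_x b_x:
  age 10: 0.64100 × 0 = 0.0000
  age 11: 0.51665 × 11 = 5.6832
  age 12: 0.37767 × 6 = 2.2660
  age 13: 0.23906 × 9 = 2.1515
R₀ = 0.0000 + 5.6832 + 2.2660 + 2.1515 = 10.1007

10.101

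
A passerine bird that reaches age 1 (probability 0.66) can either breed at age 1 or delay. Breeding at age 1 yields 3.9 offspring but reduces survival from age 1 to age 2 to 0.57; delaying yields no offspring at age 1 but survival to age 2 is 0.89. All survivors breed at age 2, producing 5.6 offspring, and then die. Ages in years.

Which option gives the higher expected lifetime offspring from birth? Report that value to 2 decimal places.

breed at age 1: R₀ = 0.66 × (3.9 + 0.57 × 5.6) = 0.66 × 7.0920 = 4.6807
delay to age 2: R₀ = 0.66 × (0.89 × 5.6) = 0.66 × 4.9840 = 3.2894
Higher: breed at age 1 (4.6807).

4.68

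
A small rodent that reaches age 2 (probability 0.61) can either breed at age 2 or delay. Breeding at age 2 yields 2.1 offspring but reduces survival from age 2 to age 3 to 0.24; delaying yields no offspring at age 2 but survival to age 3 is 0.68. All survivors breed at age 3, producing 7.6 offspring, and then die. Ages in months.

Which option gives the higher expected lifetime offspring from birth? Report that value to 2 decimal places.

breed at age 2: R₀ = 0.61 × (2.1 + 0.24 × 7.6) = 0.61 × 3.9240 = 2.3936
delay to age 3: R₀ = 0.61 × (0.68 × 7.6) = 0.61 × 5.1680 = 3.1525
Higher: delay to age 3 (3.1525).

3.15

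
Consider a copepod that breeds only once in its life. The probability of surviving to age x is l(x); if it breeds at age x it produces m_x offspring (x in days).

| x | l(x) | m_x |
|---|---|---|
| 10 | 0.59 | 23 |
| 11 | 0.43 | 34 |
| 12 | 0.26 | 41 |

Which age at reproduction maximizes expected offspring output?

11

Expected offspring if breeding at age x = l(x) × m_x:
  age 10: 0.59 × 23 = 13.570
  age 11: 0.43 × 34 = 14.620
  age 12: 0.26 × 41 = 10.660
Maximum at age 11 (14.620).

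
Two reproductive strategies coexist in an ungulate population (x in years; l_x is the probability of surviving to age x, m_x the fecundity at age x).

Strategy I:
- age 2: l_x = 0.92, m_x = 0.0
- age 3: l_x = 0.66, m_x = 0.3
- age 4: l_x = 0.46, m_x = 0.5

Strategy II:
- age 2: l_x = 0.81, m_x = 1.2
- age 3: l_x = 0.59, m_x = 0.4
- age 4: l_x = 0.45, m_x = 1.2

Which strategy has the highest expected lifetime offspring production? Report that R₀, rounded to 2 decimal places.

Strategy I: R₀ = 0.92×0.0 + 0.66×0.3 + 0.46×0.5 = 0.4280
Strategy II: R₀ = 0.81×1.2 + 0.59×0.4 + 0.45×1.2 = 1.7480
Highest R₀: strategy II with 1.7480.

1.75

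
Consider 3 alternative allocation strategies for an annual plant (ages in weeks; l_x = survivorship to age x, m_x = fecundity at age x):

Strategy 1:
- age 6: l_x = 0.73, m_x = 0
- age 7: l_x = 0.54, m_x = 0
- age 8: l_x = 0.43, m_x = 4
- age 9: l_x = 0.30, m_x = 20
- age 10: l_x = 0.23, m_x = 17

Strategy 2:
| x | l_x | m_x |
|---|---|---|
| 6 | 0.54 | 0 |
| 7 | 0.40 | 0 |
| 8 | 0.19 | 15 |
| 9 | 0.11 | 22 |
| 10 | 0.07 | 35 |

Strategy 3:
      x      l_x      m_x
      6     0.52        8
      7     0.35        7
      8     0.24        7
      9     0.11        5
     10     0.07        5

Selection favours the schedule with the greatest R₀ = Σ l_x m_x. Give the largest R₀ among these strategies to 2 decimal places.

Strategy 1: R₀ = 0.73×0 + 0.54×0 + 0.43×4 + 0.30×20 + 0.23×17 = 11.6300
Strategy 2: R₀ = 0.54×0 + 0.40×0 + 0.19×15 + 0.11×22 + 0.07×35 = 7.7200
Strategy 3: R₀ = 0.52×8 + 0.35×7 + 0.24×7 + 0.11×5 + 0.07×5 = 9.1900
Highest R₀: strategy 1 with 11.6300.

11.63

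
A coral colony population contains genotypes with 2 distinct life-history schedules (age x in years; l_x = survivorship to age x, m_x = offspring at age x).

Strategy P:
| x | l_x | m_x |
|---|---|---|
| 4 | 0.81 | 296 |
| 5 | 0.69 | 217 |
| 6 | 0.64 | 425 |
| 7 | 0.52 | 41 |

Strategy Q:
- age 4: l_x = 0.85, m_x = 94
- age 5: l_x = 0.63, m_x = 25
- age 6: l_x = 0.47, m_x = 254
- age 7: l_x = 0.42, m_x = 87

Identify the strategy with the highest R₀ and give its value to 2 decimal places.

682.81

Strategy P: R₀ = 0.81×296 + 0.69×217 + 0.64×425 + 0.52×41 = 682.8100
Strategy Q: R₀ = 0.85×94 + 0.63×25 + 0.47×254 + 0.42×87 = 251.5700
Highest R₀: strategy P with 682.8100.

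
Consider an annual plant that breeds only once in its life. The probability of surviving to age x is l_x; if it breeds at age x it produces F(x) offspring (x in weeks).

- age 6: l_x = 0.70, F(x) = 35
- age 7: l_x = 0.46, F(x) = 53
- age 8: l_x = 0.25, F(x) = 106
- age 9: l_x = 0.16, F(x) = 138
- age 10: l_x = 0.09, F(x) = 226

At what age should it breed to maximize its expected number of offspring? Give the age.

8

Expected offspring if breeding at age x = l_x × F(x):
  age 6: 0.70 × 35 = 24.500
  age 7: 0.46 × 53 = 24.380
  age 8: 0.25 × 106 = 26.500
  age 9: 0.16 × 138 = 22.080
  age 10: 0.09 × 226 = 20.340
Maximum at age 8 (26.500).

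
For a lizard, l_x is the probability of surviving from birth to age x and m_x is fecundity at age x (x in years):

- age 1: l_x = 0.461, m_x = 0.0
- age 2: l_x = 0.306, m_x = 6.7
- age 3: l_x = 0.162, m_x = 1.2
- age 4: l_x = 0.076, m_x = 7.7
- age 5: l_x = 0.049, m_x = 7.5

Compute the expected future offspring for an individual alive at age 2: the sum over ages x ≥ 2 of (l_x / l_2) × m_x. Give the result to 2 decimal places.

l_2 = 0.306. Conditional survival from age 2 to x is l_x / l_2.
  x=2: (0.306/0.306) × 6.7 = 6.7000
  x=3: (0.162/0.306) × 1.2 = 0.6353
  x=4: (0.076/0.306) × 7.7 = 1.9124
  x=5: (0.049/0.306) × 7.5 = 1.2010
Sum = 6.7000 + 0.6353 + 1.9124 + 1.2010 = 10.4487

10.45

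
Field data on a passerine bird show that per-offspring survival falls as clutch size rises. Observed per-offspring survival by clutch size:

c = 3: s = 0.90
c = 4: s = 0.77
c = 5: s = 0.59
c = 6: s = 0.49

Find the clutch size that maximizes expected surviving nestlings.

Expected surviving nestlings = c × s(c):
  c=3: 3 × 0.90 = 2.700
  c=4: 4 × 0.77 = 3.080
  c=5: 5 × 0.59 = 2.950
  c=6: 6 × 0.49 = 2.940
Maximum at c = 4 (3.080 surviving nestlings).

4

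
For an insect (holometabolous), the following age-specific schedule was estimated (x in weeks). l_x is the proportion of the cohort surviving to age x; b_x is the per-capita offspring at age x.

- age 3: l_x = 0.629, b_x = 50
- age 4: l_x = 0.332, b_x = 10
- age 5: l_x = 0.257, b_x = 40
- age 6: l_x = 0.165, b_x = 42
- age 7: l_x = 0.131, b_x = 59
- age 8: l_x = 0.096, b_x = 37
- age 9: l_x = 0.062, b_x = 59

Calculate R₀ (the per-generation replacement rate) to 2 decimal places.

66.92

R₀ = Σ l_x b_x:
  age 3: 0.629 × 50 = 31.4500
  age 4: 0.332 × 10 = 3.3200
  age 5: 0.257 × 40 = 10.2800
  age 6: 0.165 × 42 = 6.9300
  age 7: 0.131 × 59 = 7.7290
  age 8: 0.096 × 37 = 3.5520
  age 9: 0.062 × 59 = 3.6580
R₀ = 31.4500 + 3.3200 + 10.2800 + 6.9300 + 7.7290 + 3.5520 + 3.6580 = 66.9190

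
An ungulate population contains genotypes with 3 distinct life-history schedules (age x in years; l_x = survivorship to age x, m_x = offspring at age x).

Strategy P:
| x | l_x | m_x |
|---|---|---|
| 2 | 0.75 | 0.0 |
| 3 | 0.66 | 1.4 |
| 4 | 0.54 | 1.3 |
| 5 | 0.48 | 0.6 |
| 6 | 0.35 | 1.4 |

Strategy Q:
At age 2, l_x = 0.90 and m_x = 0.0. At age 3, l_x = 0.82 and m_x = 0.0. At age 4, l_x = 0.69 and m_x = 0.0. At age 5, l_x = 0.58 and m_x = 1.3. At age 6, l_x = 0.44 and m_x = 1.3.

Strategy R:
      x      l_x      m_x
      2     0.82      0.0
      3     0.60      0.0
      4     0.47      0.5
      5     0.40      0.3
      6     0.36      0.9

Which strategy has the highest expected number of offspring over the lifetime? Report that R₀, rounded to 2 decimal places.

Strategy P: R₀ = 0.75×0.0 + 0.66×1.4 + 0.54×1.3 + 0.48×0.6 + 0.35×1.4 = 2.4040
Strategy Q: R₀ = 0.90×0.0 + 0.82×0.0 + 0.69×0.0 + 0.58×1.3 + 0.44×1.3 = 1.3260
Strategy R: R₀ = 0.82×0.0 + 0.60×0.0 + 0.47×0.5 + 0.40×0.3 + 0.36×0.9 = 0.6790
Highest R₀: strategy P with 2.4040.

2.40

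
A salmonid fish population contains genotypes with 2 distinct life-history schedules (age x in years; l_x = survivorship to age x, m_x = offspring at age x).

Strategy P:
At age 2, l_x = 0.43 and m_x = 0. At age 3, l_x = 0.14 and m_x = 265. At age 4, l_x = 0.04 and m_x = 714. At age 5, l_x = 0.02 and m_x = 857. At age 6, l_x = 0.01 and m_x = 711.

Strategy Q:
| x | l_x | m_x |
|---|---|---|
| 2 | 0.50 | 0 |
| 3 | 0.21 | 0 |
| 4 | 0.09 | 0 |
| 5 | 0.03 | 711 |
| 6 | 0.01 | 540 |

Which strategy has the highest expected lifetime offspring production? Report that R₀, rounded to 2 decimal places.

Strategy P: R₀ = 0.43×0 + 0.14×265 + 0.04×714 + 0.02×857 + 0.01×711 = 89.9100
Strategy Q: R₀ = 0.50×0 + 0.21×0 + 0.09×0 + 0.03×711 + 0.01×540 = 26.7300
Highest R₀: strategy P with 89.9100.

89.91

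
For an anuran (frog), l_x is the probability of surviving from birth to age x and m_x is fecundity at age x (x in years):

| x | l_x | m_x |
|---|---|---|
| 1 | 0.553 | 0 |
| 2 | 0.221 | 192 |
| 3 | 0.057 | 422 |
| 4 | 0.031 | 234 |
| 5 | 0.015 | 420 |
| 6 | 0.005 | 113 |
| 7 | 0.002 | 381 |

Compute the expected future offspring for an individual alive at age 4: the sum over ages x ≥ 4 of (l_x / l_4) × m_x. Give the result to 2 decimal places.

l_4 = 0.031. Conditional survival from age 4 to x is l_x / l_4.
  x=4: (0.031/0.031) × 234 = 234.0000
  x=5: (0.015/0.031) × 420 = 203.2258
  x=6: (0.005/0.031) × 113 = 18.2258
  x=7: (0.002/0.031) × 381 = 24.5806
Sum = 234.0000 + 203.2258 + 18.2258 + 24.5806 = 480.0323

480.03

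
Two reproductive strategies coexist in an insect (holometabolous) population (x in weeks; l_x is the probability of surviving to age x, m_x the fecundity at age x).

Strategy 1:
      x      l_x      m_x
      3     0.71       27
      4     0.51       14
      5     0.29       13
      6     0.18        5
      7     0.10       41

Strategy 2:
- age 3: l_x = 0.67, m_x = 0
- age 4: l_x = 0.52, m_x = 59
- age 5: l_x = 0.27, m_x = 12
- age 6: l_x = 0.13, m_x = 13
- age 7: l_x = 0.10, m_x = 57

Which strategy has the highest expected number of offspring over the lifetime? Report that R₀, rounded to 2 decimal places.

Strategy 1: R₀ = 0.71×27 + 0.51×14 + 0.29×13 + 0.18×5 + 0.10×41 = 35.0800
Strategy 2: R₀ = 0.67×0 + 0.52×59 + 0.27×12 + 0.13×13 + 0.10×57 = 41.3100
Highest R₀: strategy 2 with 41.3100.

41.31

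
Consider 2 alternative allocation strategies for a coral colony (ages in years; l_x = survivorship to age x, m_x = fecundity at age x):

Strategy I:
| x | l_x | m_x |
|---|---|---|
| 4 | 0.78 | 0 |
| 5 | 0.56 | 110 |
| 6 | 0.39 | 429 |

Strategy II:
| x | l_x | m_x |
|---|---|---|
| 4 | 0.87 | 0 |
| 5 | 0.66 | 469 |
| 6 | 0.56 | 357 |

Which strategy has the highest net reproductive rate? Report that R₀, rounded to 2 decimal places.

509.46

Strategy I: R₀ = 0.78×0 + 0.56×110 + 0.39×429 = 228.9100
Strategy II: R₀ = 0.87×0 + 0.66×469 + 0.56×357 = 509.4600
Highest R₀: strategy II with 509.4600.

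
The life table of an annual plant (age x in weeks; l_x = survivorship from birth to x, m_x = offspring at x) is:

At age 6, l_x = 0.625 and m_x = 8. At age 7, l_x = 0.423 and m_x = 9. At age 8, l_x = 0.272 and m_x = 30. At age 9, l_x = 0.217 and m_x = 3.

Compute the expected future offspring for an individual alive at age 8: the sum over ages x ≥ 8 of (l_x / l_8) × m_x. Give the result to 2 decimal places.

32.39

l_8 = 0.272. Conditional survival from age 8 to x is l_x / l_8.
  x=8: (0.272/0.272) × 30 = 30.0000
  x=9: (0.217/0.272) × 3 = 2.3934
Sum = 30.0000 + 2.3934 = 32.3934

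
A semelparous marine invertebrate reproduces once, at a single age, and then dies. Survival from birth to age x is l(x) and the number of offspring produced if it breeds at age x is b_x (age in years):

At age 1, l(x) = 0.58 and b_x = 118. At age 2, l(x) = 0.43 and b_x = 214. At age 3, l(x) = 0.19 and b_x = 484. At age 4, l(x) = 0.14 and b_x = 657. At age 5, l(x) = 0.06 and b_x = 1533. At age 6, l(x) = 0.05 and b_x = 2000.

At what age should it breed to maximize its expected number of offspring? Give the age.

Expected offspring if breeding at age x = l(x) × b_x:
  age 1: 0.58 × 118 = 68.440
  age 2: 0.43 × 214 = 92.020
  age 3: 0.19 × 484 = 91.960
  age 4: 0.14 × 657 = 91.980
  age 5: 0.06 × 1533 = 91.980
  age 6: 0.05 × 2000 = 100.000
Maximum at age 6 (100.000).

6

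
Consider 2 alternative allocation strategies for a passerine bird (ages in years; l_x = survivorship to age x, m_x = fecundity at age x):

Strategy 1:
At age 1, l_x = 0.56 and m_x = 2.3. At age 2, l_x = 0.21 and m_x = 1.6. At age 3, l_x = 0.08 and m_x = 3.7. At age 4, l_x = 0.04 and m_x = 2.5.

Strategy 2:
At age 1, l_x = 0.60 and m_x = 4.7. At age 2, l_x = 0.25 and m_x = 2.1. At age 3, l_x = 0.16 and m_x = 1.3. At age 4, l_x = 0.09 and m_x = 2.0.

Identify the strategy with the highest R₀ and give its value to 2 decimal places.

3.73

Strategy 1: R₀ = 0.56×2.3 + 0.21×1.6 + 0.08×3.7 + 0.04×2.5 = 2.0200
Strategy 2: R₀ = 0.60×4.7 + 0.25×2.1 + 0.16×1.3 + 0.09×2.0 = 3.7330
Highest R₀: strategy 2 with 3.7330.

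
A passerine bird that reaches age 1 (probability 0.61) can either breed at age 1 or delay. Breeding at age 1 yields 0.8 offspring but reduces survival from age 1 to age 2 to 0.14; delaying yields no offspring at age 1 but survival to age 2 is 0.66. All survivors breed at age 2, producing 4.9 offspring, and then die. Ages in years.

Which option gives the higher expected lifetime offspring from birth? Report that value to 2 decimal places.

breed at age 1: R₀ = 0.61 × (0.8 + 0.14 × 4.9) = 0.61 × 1.4860 = 0.9065
delay to age 2: R₀ = 0.61 × (0.66 × 4.9) = 0.61 × 3.2340 = 1.9727
Higher: delay to age 2 (1.9727).

1.97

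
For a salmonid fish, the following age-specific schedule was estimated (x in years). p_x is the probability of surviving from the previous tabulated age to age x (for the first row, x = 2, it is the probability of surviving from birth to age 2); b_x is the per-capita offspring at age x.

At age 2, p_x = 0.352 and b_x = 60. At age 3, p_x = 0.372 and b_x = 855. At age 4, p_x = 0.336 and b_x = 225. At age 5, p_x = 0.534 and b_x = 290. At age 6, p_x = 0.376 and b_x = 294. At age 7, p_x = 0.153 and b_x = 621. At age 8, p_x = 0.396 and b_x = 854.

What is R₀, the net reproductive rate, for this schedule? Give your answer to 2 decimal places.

153.68

Survivorship from birth: l_x = p_2·p_3·…·p_x.
  l_2 = 0.35200
  l_3 = 0.13094
  l_4 = 0.04400
  l_5 = 0.02349
  l_6 = 0.00883
  l_7 = 0.00135
  l_8 = 0.00054
R₀ = Σ l_x b_x:
  age 2: 0.35200 × 60 = 21.1200
  age 3: 0.13094 × 855 = 111.9537
  age 4: 0.04400 × 225 = 9.9000
  age 5: 0.02349 × 290 = 6.8121
  age 6: 0.00883 × 294 = 2.5960
  age 7: 0.00135 × 621 = 0.8384
  age 8: 0.00054 × 854 = 0.4612
R₀ = 21.1200 + 111.9537 + 9.9000 + 6.8121 + 2.5960 + 0.8384 + 0.4612 = 153.6813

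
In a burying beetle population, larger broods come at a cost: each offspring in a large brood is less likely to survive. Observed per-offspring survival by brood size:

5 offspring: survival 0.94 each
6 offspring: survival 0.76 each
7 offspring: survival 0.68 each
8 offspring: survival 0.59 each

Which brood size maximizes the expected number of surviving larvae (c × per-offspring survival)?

Expected surviving larvae = c × s(c):
  c=5: 5 × 0.94 = 4.700
  c=6: 6 × 0.76 = 4.560
  c=7: 7 × 0.68 = 4.760
  c=8: 8 × 0.59 = 4.720
Maximum at c = 7 (4.760 surviving larvae).

7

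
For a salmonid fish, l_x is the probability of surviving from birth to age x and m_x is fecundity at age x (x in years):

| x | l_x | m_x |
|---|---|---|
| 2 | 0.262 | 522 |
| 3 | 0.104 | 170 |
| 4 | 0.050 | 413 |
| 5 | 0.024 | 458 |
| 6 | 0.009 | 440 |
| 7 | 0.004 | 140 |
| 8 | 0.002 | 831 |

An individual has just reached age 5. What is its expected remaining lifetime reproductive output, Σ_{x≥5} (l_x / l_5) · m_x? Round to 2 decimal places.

715.58

l_5 = 0.024. Conditional survival from age 5 to x is l_x / l_5.
  x=5: (0.024/0.024) × 458 = 458.0000
  x=6: (0.009/0.024) × 440 = 165.0000
  x=7: (0.004/0.024) × 140 = 23.3333
  x=8: (0.002/0.024) × 831 = 69.2500
Sum = 458.0000 + 165.0000 + 23.3333 + 69.2500 = 715.5833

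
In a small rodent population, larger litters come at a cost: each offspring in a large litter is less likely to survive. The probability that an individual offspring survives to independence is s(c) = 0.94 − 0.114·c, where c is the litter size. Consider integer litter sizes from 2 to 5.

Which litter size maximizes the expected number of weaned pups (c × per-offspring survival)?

Expected weaned pups = c × s(c):
  c=2: 2 × 0.712 = 1.424
  c=3: 3 × 0.598 = 1.794
  c=4: 4 × 0.484 = 1.936
  c=5: 5 × 0.370 = 1.850
Maximum at c = 4 (1.936 weaned pups).

4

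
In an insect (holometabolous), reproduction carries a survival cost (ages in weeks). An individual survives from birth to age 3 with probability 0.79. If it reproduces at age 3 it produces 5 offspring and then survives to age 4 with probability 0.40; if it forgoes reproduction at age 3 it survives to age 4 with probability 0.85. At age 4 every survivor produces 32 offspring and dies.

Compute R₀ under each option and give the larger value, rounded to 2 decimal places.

21.49

breed at age 3: R₀ = 0.79 × (5 + 0.40 × 32) = 0.79 × 17.8000 = 14.0620
delay to age 4: R₀ = 0.79 × (0.85 × 32) = 0.79 × 27.2000 = 21.4880
Higher: delay to age 4 (21.4880).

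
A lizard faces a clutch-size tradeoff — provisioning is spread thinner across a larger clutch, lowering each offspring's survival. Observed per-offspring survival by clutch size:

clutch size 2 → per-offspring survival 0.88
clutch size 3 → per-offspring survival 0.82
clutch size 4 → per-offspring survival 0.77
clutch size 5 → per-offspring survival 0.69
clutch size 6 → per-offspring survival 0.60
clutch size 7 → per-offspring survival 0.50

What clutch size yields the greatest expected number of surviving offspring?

Expected surviving offspring = c × s(c):
  c=2: 2 × 0.88 = 1.760
  c=3: 3 × 0.82 = 2.460
  c=4: 4 × 0.77 = 3.080
  c=5: 5 × 0.69 = 3.450
  c=6: 6 × 0.60 = 3.600
  c=7: 7 × 0.50 = 3.500
Maximum at c = 6 (3.600 surviving offspring).

6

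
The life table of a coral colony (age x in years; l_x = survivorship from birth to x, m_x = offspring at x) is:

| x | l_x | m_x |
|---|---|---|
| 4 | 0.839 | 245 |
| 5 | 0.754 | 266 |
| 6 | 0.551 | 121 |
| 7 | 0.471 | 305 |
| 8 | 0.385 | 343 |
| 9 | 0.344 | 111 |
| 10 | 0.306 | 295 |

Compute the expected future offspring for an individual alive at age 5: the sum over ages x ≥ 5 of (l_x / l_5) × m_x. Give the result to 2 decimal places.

l_5 = 0.754. Conditional survival from age 5 to x is l_x / l_5.
  x=5: (0.754/0.754) × 266 = 266.0000
  x=6: (0.551/0.754) × 121 = 88.4231
  x=7: (0.471/0.754) × 305 = 190.5239
  x=8: (0.385/0.754) × 343 = 175.1393
  x=9: (0.344/0.754) × 111 = 50.6419
  x=10: (0.306/0.754) × 295 = 119.7215
Sum = 266.0000 + 88.4231 + 190.5239 + 175.1393 + 50.6419 + 119.7215 = 890.4496

890.45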